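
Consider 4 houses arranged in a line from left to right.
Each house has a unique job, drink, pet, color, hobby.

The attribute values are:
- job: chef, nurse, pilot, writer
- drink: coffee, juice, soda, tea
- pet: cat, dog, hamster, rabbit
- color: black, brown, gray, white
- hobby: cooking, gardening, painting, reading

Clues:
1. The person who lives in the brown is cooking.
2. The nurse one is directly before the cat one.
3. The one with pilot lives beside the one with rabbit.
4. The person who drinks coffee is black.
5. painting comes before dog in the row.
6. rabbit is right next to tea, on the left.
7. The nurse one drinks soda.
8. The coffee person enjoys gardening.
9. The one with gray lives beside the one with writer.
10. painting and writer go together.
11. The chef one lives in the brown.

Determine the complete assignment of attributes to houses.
Solution:

House | Job | Drink | Pet | Color | Hobby
-----------------------------------------
  1   | pilot | coffee | hamster | black | gardening
  2   | nurse | soda | rabbit | gray | reading
  3   | writer | tea | cat | white | painting
  4   | chef | juice | dog | brown | cooking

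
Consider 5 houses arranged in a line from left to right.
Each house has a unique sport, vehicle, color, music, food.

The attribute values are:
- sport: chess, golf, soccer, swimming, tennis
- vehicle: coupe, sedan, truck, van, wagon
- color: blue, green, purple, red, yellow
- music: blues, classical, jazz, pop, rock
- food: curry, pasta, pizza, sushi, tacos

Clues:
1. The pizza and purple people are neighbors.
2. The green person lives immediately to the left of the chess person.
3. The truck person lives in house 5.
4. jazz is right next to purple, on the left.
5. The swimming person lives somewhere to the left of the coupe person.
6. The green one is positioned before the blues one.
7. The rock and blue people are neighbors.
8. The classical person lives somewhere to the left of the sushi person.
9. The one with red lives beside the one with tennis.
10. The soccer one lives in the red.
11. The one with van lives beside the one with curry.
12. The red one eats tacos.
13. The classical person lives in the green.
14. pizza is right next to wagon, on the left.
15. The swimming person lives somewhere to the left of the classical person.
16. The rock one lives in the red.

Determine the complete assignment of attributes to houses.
Solution:

House | Sport | Vehicle | Color | Music | Food
----------------------------------------------
  1   | soccer | sedan | red | rock | tacos
  2   | tennis | van | blue | jazz | pizza
  3   | swimming | wagon | purple | pop | curry
  4   | golf | coupe | green | classical | pasta
  5   | chess | truck | yellow | blues | sushi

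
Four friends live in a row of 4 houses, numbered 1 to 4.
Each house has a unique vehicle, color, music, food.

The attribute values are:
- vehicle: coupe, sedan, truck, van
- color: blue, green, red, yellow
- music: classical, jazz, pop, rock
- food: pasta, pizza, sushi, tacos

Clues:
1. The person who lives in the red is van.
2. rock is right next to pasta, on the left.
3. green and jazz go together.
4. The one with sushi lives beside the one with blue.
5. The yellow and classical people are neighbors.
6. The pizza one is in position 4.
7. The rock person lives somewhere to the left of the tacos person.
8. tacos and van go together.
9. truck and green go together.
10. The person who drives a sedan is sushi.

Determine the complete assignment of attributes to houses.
Solution:

House | Vehicle | Color | Music | Food
--------------------------------------
  1   | sedan | yellow | rock | sushi
  2   | coupe | blue | classical | pasta
  3   | van | red | pop | tacos
  4   | truck | green | jazz | pizza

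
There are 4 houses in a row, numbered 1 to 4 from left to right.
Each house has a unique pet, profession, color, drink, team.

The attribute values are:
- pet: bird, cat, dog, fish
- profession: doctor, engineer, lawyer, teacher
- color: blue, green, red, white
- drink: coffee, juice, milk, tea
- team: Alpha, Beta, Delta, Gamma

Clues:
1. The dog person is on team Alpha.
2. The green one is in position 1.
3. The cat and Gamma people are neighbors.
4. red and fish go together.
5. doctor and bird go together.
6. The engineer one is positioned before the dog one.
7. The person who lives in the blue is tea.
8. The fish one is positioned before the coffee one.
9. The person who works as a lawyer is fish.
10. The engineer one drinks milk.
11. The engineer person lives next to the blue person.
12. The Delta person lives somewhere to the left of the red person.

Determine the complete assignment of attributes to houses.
Solution:

House | Pet | Profession | Color | Drink | Team
-----------------------------------------------
  1   | cat | engineer | green | milk | Delta
  2   | bird | doctor | blue | tea | Gamma
  3   | fish | lawyer | red | juice | Beta
  4   | dog | teacher | white | coffee | Alpha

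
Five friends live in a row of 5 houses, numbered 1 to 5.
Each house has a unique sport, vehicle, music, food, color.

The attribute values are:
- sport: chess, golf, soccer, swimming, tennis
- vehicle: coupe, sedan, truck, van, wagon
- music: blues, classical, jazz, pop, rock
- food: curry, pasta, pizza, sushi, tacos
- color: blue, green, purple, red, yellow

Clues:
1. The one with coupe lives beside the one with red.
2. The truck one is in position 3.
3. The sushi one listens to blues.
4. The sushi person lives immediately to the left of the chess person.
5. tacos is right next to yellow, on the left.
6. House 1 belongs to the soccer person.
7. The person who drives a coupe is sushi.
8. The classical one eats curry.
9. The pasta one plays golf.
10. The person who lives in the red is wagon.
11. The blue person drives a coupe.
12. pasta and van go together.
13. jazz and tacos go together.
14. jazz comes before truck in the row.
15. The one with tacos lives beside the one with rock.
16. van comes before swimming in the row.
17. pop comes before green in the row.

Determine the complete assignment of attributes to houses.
Solution:

House | Sport | Vehicle | Music | Food | Color
----------------------------------------------
  1   | soccer | coupe | blues | sushi | blue
  2   | chess | wagon | jazz | tacos | red
  3   | tennis | truck | rock | pizza | yellow
  4   | golf | van | pop | pasta | purple
  5   | swimming | sedan | classical | curry | green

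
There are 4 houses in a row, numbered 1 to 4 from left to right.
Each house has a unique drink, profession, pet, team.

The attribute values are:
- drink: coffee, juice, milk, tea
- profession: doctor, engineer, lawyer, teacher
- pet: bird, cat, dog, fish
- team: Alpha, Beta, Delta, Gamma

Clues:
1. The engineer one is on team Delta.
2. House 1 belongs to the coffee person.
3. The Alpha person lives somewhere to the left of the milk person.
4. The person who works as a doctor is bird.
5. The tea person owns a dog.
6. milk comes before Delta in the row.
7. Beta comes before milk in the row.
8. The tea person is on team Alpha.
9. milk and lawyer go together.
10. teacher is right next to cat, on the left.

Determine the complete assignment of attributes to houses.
Solution:

House | Drink | Profession | Pet | Team
---------------------------------------
  1   | coffee | doctor | bird | Beta
  2   | tea | teacher | dog | Alpha
  3   | milk | lawyer | cat | Gamma
  4   | juice | engineer | fish | Delta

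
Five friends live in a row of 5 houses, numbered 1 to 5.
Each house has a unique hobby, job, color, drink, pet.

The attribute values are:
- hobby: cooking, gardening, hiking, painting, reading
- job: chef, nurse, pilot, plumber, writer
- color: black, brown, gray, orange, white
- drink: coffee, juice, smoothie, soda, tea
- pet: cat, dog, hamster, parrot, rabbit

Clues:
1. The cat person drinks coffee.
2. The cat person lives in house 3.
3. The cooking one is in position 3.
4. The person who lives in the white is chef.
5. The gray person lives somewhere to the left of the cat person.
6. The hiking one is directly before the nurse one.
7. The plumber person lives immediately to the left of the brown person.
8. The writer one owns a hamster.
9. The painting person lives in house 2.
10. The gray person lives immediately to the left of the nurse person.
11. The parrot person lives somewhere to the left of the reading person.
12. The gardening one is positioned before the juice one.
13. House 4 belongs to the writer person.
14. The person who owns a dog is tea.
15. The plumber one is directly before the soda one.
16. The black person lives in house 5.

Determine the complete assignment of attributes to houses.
Solution:

House | Hobby | Job | Color | Drink | Pet
-----------------------------------------
  1   | hiking | plumber | gray | tea | dog
  2   | painting | nurse | brown | soda | parrot
  3   | cooking | chef | white | coffee | cat
  4   | gardening | writer | orange | smoothie | hamster
  5   | reading | pilot | black | juice | rabbit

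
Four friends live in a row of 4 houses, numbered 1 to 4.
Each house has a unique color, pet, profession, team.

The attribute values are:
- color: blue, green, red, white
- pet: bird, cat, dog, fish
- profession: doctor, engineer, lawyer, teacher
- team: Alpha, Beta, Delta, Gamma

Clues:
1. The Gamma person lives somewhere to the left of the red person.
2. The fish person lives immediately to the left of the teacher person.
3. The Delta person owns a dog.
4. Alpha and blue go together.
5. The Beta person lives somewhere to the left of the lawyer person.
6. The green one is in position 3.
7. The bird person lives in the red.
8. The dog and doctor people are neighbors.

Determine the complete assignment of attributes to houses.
Solution:

House | Color | Pet | Profession | Team
---------------------------------------
  1   | white | fish | engineer | Gamma
  2   | red | bird | teacher | Beta
  3   | green | dog | lawyer | Delta
  4   | blue | cat | doctor | Alpha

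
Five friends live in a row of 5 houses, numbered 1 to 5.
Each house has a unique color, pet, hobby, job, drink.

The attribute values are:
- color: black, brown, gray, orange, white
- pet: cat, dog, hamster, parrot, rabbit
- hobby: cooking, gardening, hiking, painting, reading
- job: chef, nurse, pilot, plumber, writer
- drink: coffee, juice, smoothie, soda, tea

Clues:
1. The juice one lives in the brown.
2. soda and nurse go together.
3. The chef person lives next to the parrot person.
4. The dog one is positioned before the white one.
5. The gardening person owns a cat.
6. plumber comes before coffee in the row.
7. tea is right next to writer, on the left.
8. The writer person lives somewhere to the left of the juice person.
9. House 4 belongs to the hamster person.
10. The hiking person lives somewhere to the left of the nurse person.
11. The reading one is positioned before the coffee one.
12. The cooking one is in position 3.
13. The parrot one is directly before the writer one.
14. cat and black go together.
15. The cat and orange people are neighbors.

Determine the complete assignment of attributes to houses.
Solution:

House | Color | Pet | Hobby | Job | Drink
-----------------------------------------
  1   | black | cat | gardening | chef | smoothie
  2   | orange | parrot | reading | plumber | tea
  3   | gray | dog | cooking | writer | coffee
  4   | brown | hamster | hiking | pilot | juice
  5   | white | rabbit | painting | nurse | soda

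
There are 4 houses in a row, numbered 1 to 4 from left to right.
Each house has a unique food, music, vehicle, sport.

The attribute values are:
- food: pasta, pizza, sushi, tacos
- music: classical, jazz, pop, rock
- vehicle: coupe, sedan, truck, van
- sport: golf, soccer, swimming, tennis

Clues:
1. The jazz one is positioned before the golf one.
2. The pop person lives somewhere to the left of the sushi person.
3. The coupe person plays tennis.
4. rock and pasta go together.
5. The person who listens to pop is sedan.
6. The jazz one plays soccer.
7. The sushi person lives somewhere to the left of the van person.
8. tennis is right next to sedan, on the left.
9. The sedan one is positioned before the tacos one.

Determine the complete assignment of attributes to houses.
Solution:

House | Food | Music | Vehicle | Sport
--------------------------------------
  1   | pasta | rock | coupe | tennis
  2   | pizza | pop | sedan | swimming
  3   | sushi | jazz | truck | soccer
  4   | tacos | classical | van | golf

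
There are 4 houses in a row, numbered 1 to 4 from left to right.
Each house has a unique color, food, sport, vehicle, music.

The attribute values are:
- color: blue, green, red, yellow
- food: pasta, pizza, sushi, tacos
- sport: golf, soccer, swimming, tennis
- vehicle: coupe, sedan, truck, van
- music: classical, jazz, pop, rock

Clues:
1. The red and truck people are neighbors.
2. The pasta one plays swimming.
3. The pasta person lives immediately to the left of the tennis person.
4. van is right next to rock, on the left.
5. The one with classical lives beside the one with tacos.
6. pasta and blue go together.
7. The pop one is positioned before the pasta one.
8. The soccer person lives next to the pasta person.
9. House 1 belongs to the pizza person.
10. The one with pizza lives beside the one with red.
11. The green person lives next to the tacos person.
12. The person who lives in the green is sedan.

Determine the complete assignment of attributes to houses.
Solution:

House | Color | Food | Sport | Vehicle | Music
----------------------------------------------
  1   | green | pizza | golf | sedan | classical
  2   | red | tacos | soccer | van | pop
  3   | blue | pasta | swimming | truck | rock
  4   | yellow | sushi | tennis | coupe | jazz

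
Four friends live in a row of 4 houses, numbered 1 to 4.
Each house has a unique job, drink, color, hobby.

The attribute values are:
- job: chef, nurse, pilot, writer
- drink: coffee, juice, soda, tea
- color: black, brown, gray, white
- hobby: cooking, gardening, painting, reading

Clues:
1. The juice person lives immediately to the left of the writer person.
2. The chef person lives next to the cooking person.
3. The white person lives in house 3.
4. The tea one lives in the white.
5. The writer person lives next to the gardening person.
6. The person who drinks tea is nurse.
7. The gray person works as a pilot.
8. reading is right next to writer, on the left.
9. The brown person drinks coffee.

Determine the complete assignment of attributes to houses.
Solution:

House | Job | Drink | Color | Hobby
-----------------------------------
  1   | chef | juice | black | reading
  2   | writer | coffee | brown | cooking
  3   | nurse | tea | white | gardening
  4   | pilot | soda | gray | painting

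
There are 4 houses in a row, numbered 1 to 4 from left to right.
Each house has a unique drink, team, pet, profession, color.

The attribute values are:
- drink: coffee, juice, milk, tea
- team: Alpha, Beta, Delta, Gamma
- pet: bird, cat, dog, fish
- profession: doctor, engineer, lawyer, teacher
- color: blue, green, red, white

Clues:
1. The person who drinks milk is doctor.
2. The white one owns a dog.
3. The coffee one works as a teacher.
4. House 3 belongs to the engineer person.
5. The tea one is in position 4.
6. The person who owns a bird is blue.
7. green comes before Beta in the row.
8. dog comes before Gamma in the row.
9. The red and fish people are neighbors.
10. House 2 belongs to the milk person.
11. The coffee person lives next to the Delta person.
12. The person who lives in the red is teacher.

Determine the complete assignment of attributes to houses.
Solution:

House | Drink | Team | Pet | Profession | Color
-----------------------------------------------
  1   | coffee | Alpha | cat | teacher | red
  2   | milk | Delta | fish | doctor | green
  3   | juice | Beta | dog | engineer | white
  4   | tea | Gamma | bird | lawyer | blue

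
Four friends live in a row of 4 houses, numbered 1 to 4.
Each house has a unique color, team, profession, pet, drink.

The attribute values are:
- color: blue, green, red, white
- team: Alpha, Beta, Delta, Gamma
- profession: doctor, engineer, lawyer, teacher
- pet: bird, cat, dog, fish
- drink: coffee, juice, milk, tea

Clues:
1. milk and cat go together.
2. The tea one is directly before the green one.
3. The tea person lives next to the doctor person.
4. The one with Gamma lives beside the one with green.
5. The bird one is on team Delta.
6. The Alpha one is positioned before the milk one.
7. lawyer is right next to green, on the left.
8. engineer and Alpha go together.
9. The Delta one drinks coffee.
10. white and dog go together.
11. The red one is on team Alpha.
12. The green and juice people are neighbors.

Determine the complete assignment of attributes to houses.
Solution:

House | Color | Team | Profession | Pet | Drink
-----------------------------------------------
  1   | white | Gamma | lawyer | dog | tea
  2   | green | Delta | doctor | bird | coffee
  3   | red | Alpha | engineer | fish | juice
  4   | blue | Beta | teacher | cat | milk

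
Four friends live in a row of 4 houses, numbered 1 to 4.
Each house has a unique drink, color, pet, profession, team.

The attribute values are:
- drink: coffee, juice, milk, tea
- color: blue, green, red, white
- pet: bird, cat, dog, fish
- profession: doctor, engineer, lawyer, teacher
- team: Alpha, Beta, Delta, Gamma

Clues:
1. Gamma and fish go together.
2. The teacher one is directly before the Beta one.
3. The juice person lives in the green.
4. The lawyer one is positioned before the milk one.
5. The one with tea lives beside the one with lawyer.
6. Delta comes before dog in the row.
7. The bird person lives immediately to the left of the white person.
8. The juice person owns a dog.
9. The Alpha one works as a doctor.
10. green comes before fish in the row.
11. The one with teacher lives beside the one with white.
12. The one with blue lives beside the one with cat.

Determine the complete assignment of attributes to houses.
Solution:

House | Drink | Color | Pet | Profession | Team
-----------------------------------------------
  1   | tea | blue | bird | teacher | Delta
  2   | coffee | white | cat | lawyer | Beta
  3   | juice | green | dog | doctor | Alpha
  4   | milk | red | fish | engineer | Gamma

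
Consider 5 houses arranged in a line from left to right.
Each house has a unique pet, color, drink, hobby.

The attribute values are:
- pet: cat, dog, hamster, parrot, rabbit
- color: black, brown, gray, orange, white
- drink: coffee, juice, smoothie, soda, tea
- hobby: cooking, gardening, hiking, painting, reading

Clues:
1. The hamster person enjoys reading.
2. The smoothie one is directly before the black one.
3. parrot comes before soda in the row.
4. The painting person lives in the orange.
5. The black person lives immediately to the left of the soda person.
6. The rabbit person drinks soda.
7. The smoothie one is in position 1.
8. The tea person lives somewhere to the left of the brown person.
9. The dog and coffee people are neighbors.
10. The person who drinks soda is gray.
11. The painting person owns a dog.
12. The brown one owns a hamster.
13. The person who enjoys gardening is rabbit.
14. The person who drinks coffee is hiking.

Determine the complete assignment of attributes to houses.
Solution:

House | Pet | Color | Drink | Hobby
-----------------------------------
  1   | dog | orange | smoothie | painting
  2   | parrot | black | coffee | hiking
  3   | rabbit | gray | soda | gardening
  4   | cat | white | tea | cooking
  5   | hamster | brown | juice | reading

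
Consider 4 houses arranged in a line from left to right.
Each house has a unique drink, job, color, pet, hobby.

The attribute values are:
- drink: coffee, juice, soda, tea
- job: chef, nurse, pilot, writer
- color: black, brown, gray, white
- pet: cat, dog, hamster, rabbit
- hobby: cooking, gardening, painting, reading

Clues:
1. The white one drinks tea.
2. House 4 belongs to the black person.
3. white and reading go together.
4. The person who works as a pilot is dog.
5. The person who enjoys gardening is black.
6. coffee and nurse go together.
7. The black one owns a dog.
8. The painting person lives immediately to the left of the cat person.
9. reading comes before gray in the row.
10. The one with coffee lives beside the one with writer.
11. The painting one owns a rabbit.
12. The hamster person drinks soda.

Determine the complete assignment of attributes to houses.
Solution:

House | Drink | Job | Color | Pet | Hobby
-----------------------------------------
  1   | coffee | nurse | brown | rabbit | painting
  2   | tea | writer | white | cat | reading
  3   | soda | chef | gray | hamster | cooking
  4   | juice | pilot | black | dog | gardening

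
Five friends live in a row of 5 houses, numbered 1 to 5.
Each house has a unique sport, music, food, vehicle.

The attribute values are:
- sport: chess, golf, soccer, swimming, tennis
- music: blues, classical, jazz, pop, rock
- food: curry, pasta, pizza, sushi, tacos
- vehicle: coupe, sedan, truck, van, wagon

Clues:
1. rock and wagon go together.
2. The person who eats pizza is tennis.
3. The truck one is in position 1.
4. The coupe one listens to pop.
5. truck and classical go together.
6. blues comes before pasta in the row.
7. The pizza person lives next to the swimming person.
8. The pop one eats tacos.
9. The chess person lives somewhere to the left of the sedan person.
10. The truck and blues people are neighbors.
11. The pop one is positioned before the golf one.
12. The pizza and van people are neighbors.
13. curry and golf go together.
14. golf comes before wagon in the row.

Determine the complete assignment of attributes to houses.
Solution:

House | Sport | Music | Food | Vehicle
--------------------------------------
  1   | tennis | classical | pizza | truck
  2   | swimming | blues | sushi | van
  3   | chess | pop | tacos | coupe
  4   | golf | jazz | curry | sedan
  5   | soccer | rock | pasta | wagon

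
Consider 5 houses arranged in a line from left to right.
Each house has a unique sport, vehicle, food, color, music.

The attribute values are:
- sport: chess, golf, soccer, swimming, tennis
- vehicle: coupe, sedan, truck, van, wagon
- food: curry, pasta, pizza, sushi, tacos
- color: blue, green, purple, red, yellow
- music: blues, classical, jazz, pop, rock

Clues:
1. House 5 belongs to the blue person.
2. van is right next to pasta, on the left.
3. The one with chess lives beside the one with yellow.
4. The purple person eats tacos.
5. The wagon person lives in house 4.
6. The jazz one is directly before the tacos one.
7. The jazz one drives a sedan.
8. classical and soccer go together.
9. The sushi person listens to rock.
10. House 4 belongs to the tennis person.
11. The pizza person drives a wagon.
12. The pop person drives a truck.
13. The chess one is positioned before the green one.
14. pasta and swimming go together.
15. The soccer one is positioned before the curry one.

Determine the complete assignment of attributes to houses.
Solution:

House | Sport | Vehicle | Food | Color | Music
----------------------------------------------
  1   | chess | van | sushi | red | rock
  2   | swimming | sedan | pasta | yellow | jazz
  3   | soccer | coupe | tacos | purple | classical
  4   | tennis | wagon | pizza | green | blues
  5   | golf | truck | curry | blue | pop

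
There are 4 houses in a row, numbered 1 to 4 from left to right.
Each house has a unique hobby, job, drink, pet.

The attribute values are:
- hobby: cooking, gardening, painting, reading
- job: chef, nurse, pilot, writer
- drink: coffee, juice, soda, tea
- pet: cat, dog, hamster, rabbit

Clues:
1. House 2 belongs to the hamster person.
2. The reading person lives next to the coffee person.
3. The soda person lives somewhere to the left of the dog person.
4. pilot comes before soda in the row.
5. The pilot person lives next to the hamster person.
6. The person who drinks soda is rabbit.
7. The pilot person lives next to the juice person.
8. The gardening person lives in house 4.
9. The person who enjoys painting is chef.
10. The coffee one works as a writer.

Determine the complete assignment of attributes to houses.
Solution:

House | Hobby | Job | Drink | Pet
---------------------------------
  1   | cooking | pilot | tea | cat
  2   | painting | chef | juice | hamster
  3   | reading | nurse | soda | rabbit
  4   | gardening | writer | coffee | dog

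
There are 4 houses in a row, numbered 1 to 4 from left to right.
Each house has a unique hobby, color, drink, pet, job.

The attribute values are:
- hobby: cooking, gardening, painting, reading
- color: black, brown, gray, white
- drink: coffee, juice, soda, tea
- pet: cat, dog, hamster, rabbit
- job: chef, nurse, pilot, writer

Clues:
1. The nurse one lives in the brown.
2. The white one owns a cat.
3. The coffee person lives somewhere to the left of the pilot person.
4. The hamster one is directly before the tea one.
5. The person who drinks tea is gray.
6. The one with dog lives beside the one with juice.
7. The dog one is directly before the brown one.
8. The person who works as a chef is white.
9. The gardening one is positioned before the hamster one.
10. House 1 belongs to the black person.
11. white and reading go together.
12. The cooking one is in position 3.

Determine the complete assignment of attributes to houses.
Solution:

House | Hobby | Color | Drink | Pet | Job
-----------------------------------------
  1   | gardening | black | coffee | dog | writer
  2   | painting | brown | juice | hamster | nurse
  3   | cooking | gray | tea | rabbit | pilot
  4   | reading | white | soda | cat | chef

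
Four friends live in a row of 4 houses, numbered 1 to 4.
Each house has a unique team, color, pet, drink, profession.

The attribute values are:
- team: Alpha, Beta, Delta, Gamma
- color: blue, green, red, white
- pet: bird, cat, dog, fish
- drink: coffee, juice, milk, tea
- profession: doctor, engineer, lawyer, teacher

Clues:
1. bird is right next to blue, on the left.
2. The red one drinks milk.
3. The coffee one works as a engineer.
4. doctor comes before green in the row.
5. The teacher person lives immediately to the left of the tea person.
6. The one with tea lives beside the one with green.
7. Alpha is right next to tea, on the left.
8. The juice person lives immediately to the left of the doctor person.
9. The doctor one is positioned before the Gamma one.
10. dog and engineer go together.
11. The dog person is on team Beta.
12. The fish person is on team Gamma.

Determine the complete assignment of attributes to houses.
Solution:

House | Team | Color | Pet | Drink | Profession
-----------------------------------------------
  1   | Alpha | white | bird | juice | teacher
  2   | Delta | blue | cat | tea | doctor
  3   | Beta | green | dog | coffee | engineer
  4   | Gamma | red | fish | milk | lawyer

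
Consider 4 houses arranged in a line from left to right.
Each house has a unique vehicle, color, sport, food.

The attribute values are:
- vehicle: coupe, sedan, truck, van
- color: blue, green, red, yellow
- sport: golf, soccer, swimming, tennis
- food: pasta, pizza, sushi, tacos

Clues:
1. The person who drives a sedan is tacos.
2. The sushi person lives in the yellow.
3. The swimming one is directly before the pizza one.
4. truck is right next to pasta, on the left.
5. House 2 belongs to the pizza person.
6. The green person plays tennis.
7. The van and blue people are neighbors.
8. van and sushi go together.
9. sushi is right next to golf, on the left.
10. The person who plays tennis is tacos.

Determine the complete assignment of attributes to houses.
Solution:

House | Vehicle | Color | Sport | Food
--------------------------------------
  1   | van | yellow | swimming | sushi
  2   | truck | blue | golf | pizza
  3   | coupe | red | soccer | pasta
  4   | sedan | green | tennis | tacos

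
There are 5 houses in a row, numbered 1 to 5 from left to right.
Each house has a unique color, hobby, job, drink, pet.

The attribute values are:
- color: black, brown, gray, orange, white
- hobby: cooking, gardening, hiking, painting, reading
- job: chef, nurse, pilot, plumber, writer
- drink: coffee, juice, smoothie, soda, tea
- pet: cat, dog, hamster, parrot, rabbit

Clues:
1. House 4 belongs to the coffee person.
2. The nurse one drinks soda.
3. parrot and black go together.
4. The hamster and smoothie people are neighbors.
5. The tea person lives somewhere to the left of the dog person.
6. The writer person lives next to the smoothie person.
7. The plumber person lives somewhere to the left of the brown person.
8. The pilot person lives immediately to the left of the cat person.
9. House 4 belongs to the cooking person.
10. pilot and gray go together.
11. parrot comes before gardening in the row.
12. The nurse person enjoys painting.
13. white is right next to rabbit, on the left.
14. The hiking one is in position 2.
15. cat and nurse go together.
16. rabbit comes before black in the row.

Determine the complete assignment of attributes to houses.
Solution:

House | Color | Hobby | Job | Drink | Pet
-----------------------------------------
  1   | white | reading | writer | tea | hamster
  2   | gray | hiking | pilot | smoothie | rabbit
  3   | orange | painting | nurse | soda | cat
  4   | black | cooking | plumber | coffee | parrot
  5   | brown | gardening | chef | juice | dog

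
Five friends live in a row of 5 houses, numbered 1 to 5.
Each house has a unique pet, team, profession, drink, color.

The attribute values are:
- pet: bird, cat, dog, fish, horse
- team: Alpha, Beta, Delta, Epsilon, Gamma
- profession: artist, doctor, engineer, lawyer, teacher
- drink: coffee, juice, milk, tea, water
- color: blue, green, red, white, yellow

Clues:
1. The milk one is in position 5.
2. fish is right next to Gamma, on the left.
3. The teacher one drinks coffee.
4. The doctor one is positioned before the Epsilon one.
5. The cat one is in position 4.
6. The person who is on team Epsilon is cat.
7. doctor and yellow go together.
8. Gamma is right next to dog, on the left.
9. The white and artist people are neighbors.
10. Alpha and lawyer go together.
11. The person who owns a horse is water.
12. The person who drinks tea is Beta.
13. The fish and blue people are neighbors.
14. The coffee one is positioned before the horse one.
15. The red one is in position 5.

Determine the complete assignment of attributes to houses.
Solution:

House | Pet | Team | Profession | Drink | Color
-----------------------------------------------
  1   | fish | Delta | teacher | coffee | white
  2   | horse | Gamma | artist | water | blue
  3   | dog | Beta | doctor | tea | yellow
  4   | cat | Epsilon | engineer | juice | green
  5   | bird | Alpha | lawyer | milk | red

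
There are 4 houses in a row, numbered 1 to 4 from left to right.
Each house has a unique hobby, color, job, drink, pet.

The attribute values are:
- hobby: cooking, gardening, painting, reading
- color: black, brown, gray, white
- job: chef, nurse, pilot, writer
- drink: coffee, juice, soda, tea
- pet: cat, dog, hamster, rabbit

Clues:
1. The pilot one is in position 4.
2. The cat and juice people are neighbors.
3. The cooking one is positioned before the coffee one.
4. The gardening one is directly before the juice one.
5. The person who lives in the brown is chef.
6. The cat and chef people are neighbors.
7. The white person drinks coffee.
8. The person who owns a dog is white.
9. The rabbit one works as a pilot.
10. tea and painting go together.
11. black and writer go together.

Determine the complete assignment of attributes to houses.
Solution:

House | Hobby | Color | Job | Drink | Pet
-----------------------------------------
  1   | gardening | black | writer | soda | cat
  2   | cooking | brown | chef | juice | hamster
  3   | reading | white | nurse | coffee | dog
  4   | painting | gray | pilot | tea | rabbit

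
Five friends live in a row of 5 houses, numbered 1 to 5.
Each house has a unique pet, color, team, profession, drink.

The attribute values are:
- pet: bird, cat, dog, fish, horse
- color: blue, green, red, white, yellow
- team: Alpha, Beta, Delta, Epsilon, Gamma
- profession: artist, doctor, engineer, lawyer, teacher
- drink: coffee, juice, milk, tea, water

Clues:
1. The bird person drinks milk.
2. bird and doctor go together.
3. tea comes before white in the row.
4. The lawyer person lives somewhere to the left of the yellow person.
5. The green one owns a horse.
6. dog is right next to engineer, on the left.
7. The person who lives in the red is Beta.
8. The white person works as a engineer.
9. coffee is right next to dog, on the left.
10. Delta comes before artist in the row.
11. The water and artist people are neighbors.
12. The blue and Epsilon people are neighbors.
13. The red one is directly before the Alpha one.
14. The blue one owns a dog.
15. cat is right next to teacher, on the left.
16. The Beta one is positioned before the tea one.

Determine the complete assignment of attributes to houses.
Solution:

House | Pet | Color | Team | Profession | Drink
-----------------------------------------------
  1   | horse | green | Delta | lawyer | water
  2   | cat | red | Beta | artist | coffee
  3   | dog | blue | Alpha | teacher | tea
  4   | fish | white | Epsilon | engineer | juice
  5   | bird | yellow | Gamma | doctor | milk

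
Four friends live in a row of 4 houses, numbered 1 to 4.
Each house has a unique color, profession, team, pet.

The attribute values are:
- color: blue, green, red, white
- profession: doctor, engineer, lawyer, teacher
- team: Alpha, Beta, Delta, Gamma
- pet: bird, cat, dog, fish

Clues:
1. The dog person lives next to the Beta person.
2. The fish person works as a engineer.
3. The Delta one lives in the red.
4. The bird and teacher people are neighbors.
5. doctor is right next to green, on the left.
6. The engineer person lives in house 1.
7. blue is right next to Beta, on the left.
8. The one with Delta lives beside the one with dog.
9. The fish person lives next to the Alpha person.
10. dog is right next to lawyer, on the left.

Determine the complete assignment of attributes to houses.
Solution:

House | Color | Profession | Team | Pet
---------------------------------------
  1   | red | engineer | Delta | fish
  2   | blue | doctor | Alpha | dog
  3   | green | lawyer | Beta | bird
  4   | white | teacher | Gamma | cat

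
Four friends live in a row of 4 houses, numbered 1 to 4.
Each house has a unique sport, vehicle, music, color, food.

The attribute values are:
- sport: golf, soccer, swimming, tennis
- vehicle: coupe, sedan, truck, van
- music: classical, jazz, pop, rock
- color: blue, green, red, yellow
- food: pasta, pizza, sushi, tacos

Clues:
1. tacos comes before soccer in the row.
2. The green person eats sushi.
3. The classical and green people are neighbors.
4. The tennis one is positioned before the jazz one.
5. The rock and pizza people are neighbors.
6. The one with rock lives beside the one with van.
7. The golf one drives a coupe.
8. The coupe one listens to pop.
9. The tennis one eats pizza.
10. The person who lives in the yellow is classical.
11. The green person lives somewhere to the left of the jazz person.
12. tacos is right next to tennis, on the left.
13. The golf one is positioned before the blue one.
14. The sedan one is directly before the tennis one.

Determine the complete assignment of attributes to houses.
Solution:

House | Sport | Vehicle | Music | Color | Food
----------------------------------------------
  1   | swimming | sedan | rock | red | tacos
  2   | tennis | van | classical | yellow | pizza
  3   | golf | coupe | pop | green | sushi
  4   | soccer | truck | jazz | blue | pasta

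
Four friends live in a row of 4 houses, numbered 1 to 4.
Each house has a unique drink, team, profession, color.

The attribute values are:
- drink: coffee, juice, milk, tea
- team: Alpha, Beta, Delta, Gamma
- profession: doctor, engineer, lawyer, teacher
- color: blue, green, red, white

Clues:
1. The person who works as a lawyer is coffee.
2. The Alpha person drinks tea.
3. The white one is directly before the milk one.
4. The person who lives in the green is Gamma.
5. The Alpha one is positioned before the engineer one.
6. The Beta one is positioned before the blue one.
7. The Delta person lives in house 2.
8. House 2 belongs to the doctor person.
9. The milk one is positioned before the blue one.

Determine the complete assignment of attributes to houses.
Solution:

House | Drink | Team | Profession | Color
-----------------------------------------
  1   | coffee | Beta | lawyer | white
  2   | milk | Delta | doctor | red
  3   | tea | Alpha | teacher | blue
  4   | juice | Gamma | engineer | green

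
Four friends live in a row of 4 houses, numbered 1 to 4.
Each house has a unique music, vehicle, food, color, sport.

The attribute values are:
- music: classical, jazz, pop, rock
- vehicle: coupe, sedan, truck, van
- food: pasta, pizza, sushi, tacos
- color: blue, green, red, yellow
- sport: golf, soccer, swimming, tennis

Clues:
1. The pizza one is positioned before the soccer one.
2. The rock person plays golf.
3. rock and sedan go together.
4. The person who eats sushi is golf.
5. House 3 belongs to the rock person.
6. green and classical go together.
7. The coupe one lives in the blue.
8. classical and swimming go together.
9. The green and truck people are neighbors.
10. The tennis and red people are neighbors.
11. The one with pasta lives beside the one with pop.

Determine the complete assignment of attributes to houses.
Solution:

House | Music | Vehicle | Food | Color | Sport
----------------------------------------------
  1   | classical | van | pasta | green | swimming
  2   | pop | truck | pizza | yellow | tennis
  3   | rock | sedan | sushi | red | golf
  4   | jazz | coupe | tacos | blue | soccer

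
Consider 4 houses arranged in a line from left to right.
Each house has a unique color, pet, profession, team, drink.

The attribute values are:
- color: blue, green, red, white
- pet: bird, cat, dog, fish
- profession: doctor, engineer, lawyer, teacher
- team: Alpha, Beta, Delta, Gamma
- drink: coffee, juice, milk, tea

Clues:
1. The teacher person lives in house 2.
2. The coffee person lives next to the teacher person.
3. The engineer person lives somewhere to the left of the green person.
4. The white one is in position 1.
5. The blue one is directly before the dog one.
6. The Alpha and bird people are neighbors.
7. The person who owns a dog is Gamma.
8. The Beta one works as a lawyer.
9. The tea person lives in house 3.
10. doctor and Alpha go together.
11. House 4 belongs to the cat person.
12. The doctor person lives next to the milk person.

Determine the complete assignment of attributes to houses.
Solution:

House | Color | Pet | Profession | Team | Drink
-----------------------------------------------
  1   | white | fish | doctor | Alpha | coffee
  2   | blue | bird | teacher | Delta | milk
  3   | red | dog | engineer | Gamma | tea
  4   | green | cat | lawyer | Beta | juice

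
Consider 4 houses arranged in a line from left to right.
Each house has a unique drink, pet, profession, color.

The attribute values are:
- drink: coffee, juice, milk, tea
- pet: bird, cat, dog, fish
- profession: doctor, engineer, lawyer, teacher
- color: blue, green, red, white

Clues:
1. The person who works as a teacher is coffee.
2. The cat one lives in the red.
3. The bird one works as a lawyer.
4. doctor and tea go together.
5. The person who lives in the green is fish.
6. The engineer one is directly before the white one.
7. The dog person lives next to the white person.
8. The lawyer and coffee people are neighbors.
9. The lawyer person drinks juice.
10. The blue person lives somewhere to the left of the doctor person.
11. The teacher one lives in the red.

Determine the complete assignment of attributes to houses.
Solution:

House | Drink | Pet | Profession | Color
----------------------------------------
  1   | milk | dog | engineer | blue
  2   | juice | bird | lawyer | white
  3   | coffee | cat | teacher | red
  4   | tea | fish | doctor | green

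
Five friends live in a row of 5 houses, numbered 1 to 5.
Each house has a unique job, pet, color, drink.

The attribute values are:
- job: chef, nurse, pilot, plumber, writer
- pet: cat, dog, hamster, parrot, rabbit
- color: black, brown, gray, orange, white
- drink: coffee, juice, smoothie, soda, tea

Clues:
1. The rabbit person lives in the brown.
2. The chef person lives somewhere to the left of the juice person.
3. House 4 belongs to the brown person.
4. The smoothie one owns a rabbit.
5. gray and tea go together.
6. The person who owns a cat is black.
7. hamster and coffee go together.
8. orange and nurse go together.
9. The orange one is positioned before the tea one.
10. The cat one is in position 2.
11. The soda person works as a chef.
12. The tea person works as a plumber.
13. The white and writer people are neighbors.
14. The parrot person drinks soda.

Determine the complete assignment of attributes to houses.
Solution:

House | Job | Pet | Color | Drink
---------------------------------
  1   | chef | parrot | white | soda
  2   | writer | cat | black | juice
  3   | nurse | hamster | orange | coffee
  4   | pilot | rabbit | brown | smoothie
  5   | plumber | dog | gray | tea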